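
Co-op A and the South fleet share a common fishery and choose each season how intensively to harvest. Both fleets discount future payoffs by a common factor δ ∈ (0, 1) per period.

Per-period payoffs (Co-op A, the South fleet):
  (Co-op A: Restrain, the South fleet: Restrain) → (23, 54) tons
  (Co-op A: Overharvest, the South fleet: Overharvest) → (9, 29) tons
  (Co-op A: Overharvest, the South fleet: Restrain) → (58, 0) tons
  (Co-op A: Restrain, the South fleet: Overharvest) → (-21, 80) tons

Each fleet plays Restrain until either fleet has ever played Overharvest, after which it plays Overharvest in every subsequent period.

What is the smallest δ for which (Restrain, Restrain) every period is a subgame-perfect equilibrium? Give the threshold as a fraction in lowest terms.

For Co-op A: deviation gain 58−23 = 35, per-period punishment loss 23−9 = 14. IC gives δ ≥ 35/49 = 5/7.
For the South fleet: gain 26, loss 25 per period, so δ ≥ 26/51.
The tighter constraint is Co-op A's, so cooperation needs δ ≥ 5/7.

5/7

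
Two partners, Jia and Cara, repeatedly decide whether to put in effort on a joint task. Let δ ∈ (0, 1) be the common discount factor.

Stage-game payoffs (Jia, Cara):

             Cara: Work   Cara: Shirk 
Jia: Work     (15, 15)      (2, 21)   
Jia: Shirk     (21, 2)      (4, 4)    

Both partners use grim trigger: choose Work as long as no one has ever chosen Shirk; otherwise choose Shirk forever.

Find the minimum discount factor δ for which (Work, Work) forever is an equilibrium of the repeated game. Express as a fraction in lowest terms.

6/17

Under grim trigger the critical discount factor is (T−C)/(T−P) with T = 21, C = 15, P = 4.
δ* = (21−15)/(21−4) = 6/17.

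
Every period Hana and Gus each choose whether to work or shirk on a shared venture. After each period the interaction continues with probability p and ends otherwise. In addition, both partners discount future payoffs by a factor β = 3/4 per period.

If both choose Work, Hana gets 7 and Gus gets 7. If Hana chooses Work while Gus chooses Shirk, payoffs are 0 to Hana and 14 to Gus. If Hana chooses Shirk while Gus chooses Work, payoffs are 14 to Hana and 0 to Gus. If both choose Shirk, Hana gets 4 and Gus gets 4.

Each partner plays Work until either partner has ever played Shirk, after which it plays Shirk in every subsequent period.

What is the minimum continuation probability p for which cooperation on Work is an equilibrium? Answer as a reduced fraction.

14/15

With continuation probability p and discount β, the effective per-period discount factor is βp.
Grim-trigger IC: βp ≥ (14−7)/(14−4) = 7/10.
So p ≥ (7/10)/(3/4) = 14/15.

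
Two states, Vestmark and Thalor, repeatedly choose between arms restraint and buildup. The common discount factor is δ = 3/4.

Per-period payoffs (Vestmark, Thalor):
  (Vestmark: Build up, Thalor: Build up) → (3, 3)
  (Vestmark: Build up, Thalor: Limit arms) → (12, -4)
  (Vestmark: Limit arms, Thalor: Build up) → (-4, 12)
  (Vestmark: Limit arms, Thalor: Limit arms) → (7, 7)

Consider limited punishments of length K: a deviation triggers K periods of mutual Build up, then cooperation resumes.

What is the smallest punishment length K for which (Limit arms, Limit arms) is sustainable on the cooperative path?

2

Need Σ_{k=1}^{K} δ^k ≥ (12−7)/(7−3) = 1.2500 at δ = 3/4.
At K = 1 the sum is 0.7500 < 1.2500; at K = 2 it is 1.3125 ≥ 1.2500.
So the minimum punishment length is K = 2.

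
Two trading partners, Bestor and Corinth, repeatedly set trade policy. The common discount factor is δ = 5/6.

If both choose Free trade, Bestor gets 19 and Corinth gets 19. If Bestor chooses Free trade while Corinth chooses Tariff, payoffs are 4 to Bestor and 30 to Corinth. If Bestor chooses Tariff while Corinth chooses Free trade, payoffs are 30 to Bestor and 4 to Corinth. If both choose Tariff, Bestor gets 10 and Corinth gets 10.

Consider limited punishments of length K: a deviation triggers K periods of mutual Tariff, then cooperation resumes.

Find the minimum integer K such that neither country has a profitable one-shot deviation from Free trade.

Need Σ_{k=1}^{K} δ^k ≥ (30−19)/(19−10) = 1.2222 at δ = 5/6.
At K = 1 the sum is 0.8333 < 1.2222; at K = 2 it is 1.5278 ≥ 1.2222.
So the minimum punishment length is K = 2.

2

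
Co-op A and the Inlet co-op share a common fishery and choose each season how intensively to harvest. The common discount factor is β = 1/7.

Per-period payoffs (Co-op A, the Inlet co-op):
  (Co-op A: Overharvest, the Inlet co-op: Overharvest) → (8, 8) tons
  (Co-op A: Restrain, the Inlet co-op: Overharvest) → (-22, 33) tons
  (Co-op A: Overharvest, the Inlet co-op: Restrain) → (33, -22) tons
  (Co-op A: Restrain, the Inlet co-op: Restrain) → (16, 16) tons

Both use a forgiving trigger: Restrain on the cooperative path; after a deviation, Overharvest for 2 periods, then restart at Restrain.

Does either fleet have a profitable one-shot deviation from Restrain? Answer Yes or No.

Yes

Comparing payoff streams over the 3 periods until play realigns: cooperate → 16(1+β+…+β^2); deviate → 33 + 8(β+…+β^2).
Cooperation is sustained iff (16−8)(β+…+β^2) ≥ 33−16.
β+…+β^2 = 1/7·(1−(1/7)^2)/(1−1/7) = 0.1633, and (33−16)/(16−8) = 2.1250.
0.1633 < 2.1250, so cooperation is not sustainable.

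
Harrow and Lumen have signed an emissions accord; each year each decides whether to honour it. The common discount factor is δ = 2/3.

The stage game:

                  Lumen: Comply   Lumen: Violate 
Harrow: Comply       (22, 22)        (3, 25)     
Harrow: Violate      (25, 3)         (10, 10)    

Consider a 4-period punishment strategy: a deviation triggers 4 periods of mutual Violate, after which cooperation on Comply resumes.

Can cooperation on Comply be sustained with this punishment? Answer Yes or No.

Yes

A one-shot deviation gives 25 now, then 10 for 4 periods, then back to 22.
Gain from deviating: (25−22) today; loss: (22−10) in each of the next 4 periods.
No-deviation condition: (22−10)(δ+…+δ^4) ≥ 25−22, i.e. δ+…+δ^4 ≥ 1/4.
At δ = 2/3: δ+…+δ^4 = 1.6049 ≥ 0.2500.
So cooperation is sustainable.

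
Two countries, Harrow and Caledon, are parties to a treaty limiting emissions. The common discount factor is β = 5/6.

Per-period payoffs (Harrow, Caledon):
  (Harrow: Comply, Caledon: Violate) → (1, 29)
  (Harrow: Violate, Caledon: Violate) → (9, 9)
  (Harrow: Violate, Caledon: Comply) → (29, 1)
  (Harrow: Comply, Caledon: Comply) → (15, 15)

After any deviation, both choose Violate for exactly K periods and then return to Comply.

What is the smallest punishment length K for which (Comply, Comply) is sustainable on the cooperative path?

4

IC: β(1−β^K)/(1−β) ≥ (29−15)/(15−9) = 7/3.
With β = 5/6: need 1 − β^K ≥ 7/3·(1−5/6)/(5/6), i.e. β^K ≤ 0.5333.
Since (5/6)^3 = 0.5787 and (5/6)^4 = 0.4823, the smallest such K is 4.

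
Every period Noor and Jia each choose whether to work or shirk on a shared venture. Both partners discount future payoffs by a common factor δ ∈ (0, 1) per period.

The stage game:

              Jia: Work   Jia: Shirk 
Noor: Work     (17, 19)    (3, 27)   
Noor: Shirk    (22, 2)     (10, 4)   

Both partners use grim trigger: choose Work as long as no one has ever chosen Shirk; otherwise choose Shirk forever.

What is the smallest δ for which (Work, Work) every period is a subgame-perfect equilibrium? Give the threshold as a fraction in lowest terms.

Noor's threshold: (22−17)/(22−10) = 5/12.
Jia's threshold: (27−19)/(27−4) = 8/23.
5/12 > 8/23, so Noor binds and δ* = 5/12.

5/12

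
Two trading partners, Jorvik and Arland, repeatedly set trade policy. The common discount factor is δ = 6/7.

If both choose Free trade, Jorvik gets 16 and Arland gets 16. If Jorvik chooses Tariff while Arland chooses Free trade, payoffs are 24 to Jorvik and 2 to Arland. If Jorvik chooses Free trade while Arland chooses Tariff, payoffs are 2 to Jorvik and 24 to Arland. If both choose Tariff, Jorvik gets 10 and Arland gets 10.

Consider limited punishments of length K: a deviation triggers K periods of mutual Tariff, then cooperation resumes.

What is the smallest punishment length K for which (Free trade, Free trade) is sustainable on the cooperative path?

2

No profitable deviation requires (16−10)(δ+…+δ^K) ≥ 24−16, i.e. δ+…+δ^K ≥ 4/3 ≈ 1.3333.
With δ = 6/7, the partial sums are K=1: 0.8571, K=2: 1.5918.
K = 2 is the first length at which the sum reaches 1.3333.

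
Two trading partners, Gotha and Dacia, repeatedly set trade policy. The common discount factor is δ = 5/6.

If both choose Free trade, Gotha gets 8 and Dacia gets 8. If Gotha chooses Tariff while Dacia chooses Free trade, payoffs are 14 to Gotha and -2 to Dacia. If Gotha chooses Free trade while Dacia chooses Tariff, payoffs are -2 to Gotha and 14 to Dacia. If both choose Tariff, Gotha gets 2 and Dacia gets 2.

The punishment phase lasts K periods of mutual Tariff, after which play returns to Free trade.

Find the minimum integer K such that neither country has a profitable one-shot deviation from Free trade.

IC: δ(1−δ^K)/(1−δ) ≥ (14−8)/(8−2) = 1.
With δ = 5/6: need 1 − δ^K ≥ 1·(1−5/6)/(5/6), i.e. δ^K ≤ 0.8000.
Since (5/6)^1 = 0.8333 and (5/6)^2 = 0.6944, the smallest such K is 2.

2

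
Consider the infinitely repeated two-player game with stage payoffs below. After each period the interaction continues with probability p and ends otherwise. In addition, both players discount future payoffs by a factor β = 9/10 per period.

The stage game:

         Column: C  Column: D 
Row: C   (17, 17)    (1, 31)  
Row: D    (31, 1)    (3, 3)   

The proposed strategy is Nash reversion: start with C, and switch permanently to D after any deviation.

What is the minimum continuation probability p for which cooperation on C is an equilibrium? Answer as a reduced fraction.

Expected continuation weight on next period's payoff is β·p = 9/10·p, which plays the role of the discount factor.
Cooperation requires 9/10·p ≥ (31−17)/(31−3) = 1/2, hence p ≥ 5/9.

5/9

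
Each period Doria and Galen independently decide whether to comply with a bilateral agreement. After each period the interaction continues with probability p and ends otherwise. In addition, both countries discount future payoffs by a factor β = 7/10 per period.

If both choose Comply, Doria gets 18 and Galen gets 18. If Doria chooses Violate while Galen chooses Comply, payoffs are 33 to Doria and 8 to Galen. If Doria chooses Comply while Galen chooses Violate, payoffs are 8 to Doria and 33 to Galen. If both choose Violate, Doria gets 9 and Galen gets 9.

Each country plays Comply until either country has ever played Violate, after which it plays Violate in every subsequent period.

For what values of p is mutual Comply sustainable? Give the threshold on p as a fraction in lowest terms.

Expected continuation weight on next period's payoff is β·p = 7/10·p, which plays the role of the discount factor.
Cooperation requires 7/10·p ≥ (33−18)/(33−9) = 5/8, hence p ≥ 25/28.

25/28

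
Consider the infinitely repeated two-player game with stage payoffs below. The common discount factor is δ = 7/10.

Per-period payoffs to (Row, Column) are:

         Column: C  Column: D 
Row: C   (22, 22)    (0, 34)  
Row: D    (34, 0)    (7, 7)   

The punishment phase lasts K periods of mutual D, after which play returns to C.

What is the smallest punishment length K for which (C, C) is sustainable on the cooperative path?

2

No profitable deviation requires (22−7)(δ+…+δ^K) ≥ 34−22, i.e. δ+…+δ^K ≥ 4/5 ≈ 0.8000.
With δ = 7/10, the partial sums are K=1: 0.7000, K=2: 1.1900.
K = 2 is the first length at which the sum reaches 0.8000.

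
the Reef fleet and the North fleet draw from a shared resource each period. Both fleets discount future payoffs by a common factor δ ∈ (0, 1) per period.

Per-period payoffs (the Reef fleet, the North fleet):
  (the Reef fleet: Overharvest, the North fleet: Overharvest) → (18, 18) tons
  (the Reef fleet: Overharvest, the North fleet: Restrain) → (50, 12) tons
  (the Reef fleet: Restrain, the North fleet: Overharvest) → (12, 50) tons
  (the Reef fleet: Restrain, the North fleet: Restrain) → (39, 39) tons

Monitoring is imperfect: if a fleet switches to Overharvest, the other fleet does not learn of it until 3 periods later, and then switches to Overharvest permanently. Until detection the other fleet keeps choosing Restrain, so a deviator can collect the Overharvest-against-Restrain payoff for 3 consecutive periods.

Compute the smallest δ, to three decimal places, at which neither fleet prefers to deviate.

0.701

The best deviation is to choose Overharvest for all 3 undetected periods, earning 50 each, then 18 forever once detected.
Deviation value: 50(1−δ^3)/(1−δ) + 18δ^3/(1−δ); cooperation value: 39/(1−δ).
IC: 39 ≥ 50(1−δ^3) + 18δ^3 = 50 − 32δ^3.
So δ^3 ≥ 11/32, giving δ ≥ (11/32)^(1/3) ≈ 0.701.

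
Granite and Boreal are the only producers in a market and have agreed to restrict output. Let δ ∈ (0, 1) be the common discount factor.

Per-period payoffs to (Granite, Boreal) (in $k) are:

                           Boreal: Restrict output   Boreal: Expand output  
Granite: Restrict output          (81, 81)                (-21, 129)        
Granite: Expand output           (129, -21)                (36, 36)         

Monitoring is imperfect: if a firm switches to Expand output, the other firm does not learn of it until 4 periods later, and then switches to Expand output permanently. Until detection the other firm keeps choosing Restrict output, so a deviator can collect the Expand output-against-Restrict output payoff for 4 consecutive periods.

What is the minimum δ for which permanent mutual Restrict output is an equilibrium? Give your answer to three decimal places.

The best deviation is to choose Expand output for all 4 undetected periods, earning 129 each, then 36 forever once detected.
Deviation value: 129(1−δ^4)/(1−δ) + 36δ^4/(1−δ); cooperation value: 81/(1−δ).
IC: 81 ≥ 129(1−δ^4) + 36δ^4 = 129 − 93δ^4.
So δ^4 ≥ 48/93 = 16/31, giving δ ≥ (16/31)^(1/4) ≈ 0.848.

0.848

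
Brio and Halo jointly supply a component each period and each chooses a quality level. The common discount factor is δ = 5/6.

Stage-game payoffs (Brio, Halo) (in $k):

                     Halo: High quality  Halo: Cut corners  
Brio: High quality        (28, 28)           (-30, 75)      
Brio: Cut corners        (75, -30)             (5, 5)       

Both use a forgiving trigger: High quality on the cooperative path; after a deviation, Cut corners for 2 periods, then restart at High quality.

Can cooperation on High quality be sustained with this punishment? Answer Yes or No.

Comparing payoff streams over the 3 periods until play realigns: cooperate → 28(1+δ+…+δ^2); deviate → 75 + 5(δ+…+δ^2).
Cooperation is sustained iff (28−5)(δ+…+δ^2) ≥ 75−28.
δ+…+δ^2 = 5/6·(1−(5/6)^2)/(1−5/6) = 1.5278, and (75−28)/(28−5) = 2.0435.
1.5278 < 2.0435, so cooperation is not sustainable.

No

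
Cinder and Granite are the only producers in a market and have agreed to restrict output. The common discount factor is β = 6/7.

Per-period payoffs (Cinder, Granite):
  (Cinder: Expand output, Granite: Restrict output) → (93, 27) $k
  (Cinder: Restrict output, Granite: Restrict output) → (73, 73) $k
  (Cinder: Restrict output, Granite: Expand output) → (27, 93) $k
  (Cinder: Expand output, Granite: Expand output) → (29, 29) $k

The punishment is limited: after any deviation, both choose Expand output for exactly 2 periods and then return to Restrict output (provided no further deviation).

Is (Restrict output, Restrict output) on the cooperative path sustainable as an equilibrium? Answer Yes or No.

A one-shot deviation gives 93 now, then 29 for 2 periods, then back to 73.
Gain from deviating: (93−73) today; loss: (73−29) in each of the next 2 periods.
No-deviation condition: (73−29)(β+…+β^2) ≥ 93−73, i.e. β+…+β^2 ≥ 5/11.
At β = 6/7: β+…+β^2 = 1.5918 ≥ 0.4545.
So cooperation is sustainable.

Yes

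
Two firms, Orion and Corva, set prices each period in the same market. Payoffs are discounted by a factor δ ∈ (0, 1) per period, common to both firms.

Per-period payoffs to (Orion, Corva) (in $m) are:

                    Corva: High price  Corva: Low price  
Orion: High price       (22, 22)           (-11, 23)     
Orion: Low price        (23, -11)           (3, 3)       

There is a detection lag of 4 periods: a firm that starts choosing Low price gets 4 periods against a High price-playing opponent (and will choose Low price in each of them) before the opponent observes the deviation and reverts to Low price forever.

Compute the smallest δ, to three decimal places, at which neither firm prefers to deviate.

Deviating for the 4 undetected periods gains 23−22 = 1 per period over cooperation, then loses 22−3 = 19 per period forever once punishment starts.
Gain: 1(1 + δ + … + δ^3); loss: 19·δ^4/(1−δ).
No profitable deviation ⇔ 1(1−δ^4) ≤ 19·δ^4, i.e. δ^4 ≥ 1/(1+19) = 1/20.
Hence δ ≥ (1/20)^(1/4) ≈ 0.473.

0.473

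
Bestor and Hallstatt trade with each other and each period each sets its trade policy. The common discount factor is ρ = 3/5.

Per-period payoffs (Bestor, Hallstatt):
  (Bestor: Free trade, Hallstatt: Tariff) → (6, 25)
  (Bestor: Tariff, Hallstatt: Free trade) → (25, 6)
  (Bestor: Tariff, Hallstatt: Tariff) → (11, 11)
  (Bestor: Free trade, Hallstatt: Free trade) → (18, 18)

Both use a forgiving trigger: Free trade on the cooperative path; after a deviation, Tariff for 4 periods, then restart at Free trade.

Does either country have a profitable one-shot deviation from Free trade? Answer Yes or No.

IC: ρ+…+ρ^4 ≥ (25−18)/(18−11) = 1.
At ρ = 3/5: partial sum = 1.3056 ≥ 1.0000. Cooperation sustainable.

No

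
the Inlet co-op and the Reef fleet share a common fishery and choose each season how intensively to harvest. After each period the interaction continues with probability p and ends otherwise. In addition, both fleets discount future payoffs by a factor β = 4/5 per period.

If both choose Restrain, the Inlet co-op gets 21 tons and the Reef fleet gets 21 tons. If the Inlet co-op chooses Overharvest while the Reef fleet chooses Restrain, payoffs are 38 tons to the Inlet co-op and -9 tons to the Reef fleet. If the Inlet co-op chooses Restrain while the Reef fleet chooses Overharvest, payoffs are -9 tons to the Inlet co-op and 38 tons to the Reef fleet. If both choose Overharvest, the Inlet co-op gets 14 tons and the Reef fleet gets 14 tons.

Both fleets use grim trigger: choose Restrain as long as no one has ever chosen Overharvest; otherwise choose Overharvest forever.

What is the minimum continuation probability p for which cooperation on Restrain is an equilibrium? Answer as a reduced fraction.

With continuation probability p and discount β, the effective per-period discount factor is βp.
Grim-trigger IC: βp ≥ (38−21)/(38−14) = 17/24.
So p ≥ (17/24)/(4/5) = 85/96.

85/96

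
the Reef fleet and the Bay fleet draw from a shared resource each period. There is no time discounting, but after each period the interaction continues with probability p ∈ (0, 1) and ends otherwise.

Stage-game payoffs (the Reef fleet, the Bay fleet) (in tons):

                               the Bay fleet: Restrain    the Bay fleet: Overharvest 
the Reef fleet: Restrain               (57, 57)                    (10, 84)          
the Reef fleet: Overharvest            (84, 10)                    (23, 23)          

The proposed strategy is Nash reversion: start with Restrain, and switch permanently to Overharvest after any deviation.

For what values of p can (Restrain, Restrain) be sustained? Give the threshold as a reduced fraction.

Expected cooperation value is 57 + p·57 + p²·57 + … = 57/(1−p); deviation gives 84 + p·23/(1−p).
57 ≥ 84(1−p) + 23p ⇒ 61p ≥ 27 ⇒ p ≥ 27/61.

27/61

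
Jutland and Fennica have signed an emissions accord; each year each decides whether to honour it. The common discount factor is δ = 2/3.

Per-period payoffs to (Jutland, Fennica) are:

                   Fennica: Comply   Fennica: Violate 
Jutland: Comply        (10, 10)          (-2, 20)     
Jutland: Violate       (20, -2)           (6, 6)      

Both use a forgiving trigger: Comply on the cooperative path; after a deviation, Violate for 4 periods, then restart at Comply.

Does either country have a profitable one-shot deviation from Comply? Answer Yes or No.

Comparing payoff streams over the 5 periods until play realigns: cooperate → 10(1+δ+…+δ^4); deviate → 20 + 6(δ+…+δ^4).
Cooperation is sustained iff (10−6)(δ+…+δ^4) ≥ 20−10.
δ+…+δ^4 = 2/3·(1−(2/3)^4)/(1−2/3) = 1.6049, and (20−10)/(10−6) = 2.5000.
1.6049 < 2.5000, so cooperation is not sustainable.

Yes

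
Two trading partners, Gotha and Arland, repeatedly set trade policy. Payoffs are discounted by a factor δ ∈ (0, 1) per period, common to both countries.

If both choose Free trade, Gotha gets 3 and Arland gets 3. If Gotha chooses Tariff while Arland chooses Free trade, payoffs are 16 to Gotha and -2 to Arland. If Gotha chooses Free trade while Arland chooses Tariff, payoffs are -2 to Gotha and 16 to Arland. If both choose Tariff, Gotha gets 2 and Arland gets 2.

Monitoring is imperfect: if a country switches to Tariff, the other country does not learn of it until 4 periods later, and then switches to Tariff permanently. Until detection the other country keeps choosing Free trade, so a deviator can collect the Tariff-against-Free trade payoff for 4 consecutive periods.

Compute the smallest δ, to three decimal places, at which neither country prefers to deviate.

0.982

The best deviation is to choose Tariff for all 4 undetected periods, earning 16 each, then 2 forever once detected.
Deviation value: 16(1−δ^4)/(1−δ) + 2δ^4/(1−δ); cooperation value: 3/(1−δ).
IC: 3 ≥ 16(1−δ^4) + 2δ^4 = 16 − 14δ^4.
So δ^4 ≥ 13/14, giving δ ≥ (13/14)^(1/4) ≈ 0.982.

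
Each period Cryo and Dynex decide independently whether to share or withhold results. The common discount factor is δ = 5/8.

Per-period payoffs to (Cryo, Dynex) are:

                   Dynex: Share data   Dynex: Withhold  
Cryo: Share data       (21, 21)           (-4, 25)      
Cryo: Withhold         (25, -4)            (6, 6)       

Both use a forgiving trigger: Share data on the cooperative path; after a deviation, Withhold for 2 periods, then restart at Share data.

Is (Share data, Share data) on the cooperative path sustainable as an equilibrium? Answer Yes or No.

Yes

A one-shot deviation gives 25 now, then 6 for 2 periods, then back to 21.
Gain from deviating: (25−21) today; loss: (21−6) in each of the next 2 periods.
No-deviation condition: (21−6)(δ+…+δ^2) ≥ 25−21, i.e. δ+…+δ^2 ≥ 4/15.
At δ = 5/8: δ+…+δ^2 = 1.0156 ≥ 0.2667.
So cooperation is sustainable.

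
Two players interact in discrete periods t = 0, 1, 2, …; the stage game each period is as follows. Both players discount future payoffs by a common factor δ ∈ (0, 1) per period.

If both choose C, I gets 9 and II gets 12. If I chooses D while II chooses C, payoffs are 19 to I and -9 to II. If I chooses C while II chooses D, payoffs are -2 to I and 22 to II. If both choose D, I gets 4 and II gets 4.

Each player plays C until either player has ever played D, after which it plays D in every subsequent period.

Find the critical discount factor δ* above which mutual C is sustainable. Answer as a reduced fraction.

I: cooperation gives 9 each period; deviation gives 19 once then 4 forever.
  9/(1−δ) ≥ 19 + 4δ/(1−δ) ⇒ δ ≥ 10/15 = 2/3.
II: cooperation gives 12 each period; deviation gives 22 once then 4 forever.
  δ ≥ 10/18 = 5/9.
Both must hold, so the binding constraint is I's: δ ≥ 2/3.

2/3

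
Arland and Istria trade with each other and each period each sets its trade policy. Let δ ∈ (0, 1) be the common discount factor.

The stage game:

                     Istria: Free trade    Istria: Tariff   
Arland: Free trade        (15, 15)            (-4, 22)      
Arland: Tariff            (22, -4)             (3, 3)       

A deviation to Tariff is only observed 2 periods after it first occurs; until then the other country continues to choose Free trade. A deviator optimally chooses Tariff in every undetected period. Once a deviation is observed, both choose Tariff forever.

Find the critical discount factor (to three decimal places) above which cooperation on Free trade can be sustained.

The best deviation is to choose Tariff for all 2 undetected periods, earning 22 each, then 3 forever once detected.
Deviation value: 22(1−δ^2)/(1−δ) + 3δ^2/(1−δ); cooperation value: 15/(1−δ).
IC: 15 ≥ 22(1−δ^2) + 3δ^2 = 22 − 19δ^2.
So δ^2 ≥ 7/19, giving δ ≥ (7/19)^(1/2) ≈ 0.607.

0.607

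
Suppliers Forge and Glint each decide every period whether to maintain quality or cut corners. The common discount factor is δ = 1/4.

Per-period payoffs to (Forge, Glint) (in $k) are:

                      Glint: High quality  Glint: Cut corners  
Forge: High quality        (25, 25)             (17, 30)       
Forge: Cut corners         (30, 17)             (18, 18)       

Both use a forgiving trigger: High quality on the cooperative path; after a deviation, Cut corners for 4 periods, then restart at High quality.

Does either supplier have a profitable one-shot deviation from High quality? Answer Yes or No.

A one-shot deviation gives 30 now, then 18 for 4 periods, then back to 25.
Gain from deviating: (30−25) today; loss: (25−18) in each of the next 4 periods.
No-deviation condition: (25−18)(δ+…+δ^4) ≥ 30−25, i.e. δ+…+δ^4 ≥ 5/7.
At δ = 1/4: δ+…+δ^4 = 0.3320 < 0.7143.
So cooperation is not sustainable.

Yes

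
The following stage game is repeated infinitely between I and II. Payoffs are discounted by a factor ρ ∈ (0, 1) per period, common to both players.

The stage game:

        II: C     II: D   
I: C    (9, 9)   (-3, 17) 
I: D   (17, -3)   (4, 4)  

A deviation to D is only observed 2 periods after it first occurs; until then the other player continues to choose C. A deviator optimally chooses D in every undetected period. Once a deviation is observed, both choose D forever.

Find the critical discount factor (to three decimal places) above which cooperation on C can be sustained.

A deviator earns 17 for 2 periods, then 4 forever; cooperating earns 9 forever. Multiplying the IC by (1−ρ):
9 ≥ 17(1−ρ^2) + 4ρ^2, so 13·ρ^2 ≥ 8 and ρ^2 ≥ 8/13.
ρ ≥ (8/13)^(1/2) ≈ 0.784.

0.784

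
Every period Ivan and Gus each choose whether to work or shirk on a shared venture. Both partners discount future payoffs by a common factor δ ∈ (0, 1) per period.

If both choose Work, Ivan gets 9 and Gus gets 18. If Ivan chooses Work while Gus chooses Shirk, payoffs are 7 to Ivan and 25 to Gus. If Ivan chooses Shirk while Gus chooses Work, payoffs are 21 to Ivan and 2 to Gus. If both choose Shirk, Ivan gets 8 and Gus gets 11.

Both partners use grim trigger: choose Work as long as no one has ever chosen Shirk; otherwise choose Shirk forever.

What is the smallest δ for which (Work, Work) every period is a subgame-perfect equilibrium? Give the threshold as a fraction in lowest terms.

Ivan's threshold: (21−9)/(21−8) = 12/13.
Gus's threshold: (25−18)/(25−11) = 1/2.
12/13 > 1/2, so Ivan binds and δ* = 12/13.

12/13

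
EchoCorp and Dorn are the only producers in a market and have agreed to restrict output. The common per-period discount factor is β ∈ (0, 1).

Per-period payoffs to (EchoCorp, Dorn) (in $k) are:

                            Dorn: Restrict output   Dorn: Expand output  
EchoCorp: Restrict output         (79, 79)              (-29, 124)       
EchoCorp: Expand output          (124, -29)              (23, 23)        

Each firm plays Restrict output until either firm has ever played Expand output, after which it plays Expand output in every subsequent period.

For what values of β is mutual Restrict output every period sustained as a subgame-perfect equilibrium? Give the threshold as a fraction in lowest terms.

Under grim trigger the critical discount factor is (T−C)/(T−P) with T = 124, C = 79, P = 23.
β* = (124−79)/(124−23) = 45/101.

45/101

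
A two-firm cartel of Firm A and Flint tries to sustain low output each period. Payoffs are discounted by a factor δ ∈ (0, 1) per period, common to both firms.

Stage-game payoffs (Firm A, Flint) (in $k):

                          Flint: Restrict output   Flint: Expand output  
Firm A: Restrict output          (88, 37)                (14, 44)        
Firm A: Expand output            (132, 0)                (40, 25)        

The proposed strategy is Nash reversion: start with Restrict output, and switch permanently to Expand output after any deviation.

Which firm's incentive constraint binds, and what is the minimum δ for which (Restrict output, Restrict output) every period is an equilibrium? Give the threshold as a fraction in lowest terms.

For Firm A: deviation gain 132−88 = 44, per-period punishment loss 88−40 = 48. IC gives δ ≥ 44/92 = 11/23.
For Flint: gain 7, loss 12 per period, so δ ≥ 7/19.
The tighter constraint is Firm A's, so cooperation needs δ ≥ 11/23.

Firm A; δ ≥ 11/23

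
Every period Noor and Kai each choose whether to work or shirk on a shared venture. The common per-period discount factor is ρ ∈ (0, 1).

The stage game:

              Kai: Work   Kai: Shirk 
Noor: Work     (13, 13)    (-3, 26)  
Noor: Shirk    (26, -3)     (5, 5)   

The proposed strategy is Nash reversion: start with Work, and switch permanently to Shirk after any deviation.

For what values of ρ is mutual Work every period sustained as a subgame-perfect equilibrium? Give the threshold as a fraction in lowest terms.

Under grim trigger the critical discount factor is (T−C)/(T−P) with T = 26, C = 13, P = 5.
ρ* = (26−13)/(26−5) = 13/21.

13/21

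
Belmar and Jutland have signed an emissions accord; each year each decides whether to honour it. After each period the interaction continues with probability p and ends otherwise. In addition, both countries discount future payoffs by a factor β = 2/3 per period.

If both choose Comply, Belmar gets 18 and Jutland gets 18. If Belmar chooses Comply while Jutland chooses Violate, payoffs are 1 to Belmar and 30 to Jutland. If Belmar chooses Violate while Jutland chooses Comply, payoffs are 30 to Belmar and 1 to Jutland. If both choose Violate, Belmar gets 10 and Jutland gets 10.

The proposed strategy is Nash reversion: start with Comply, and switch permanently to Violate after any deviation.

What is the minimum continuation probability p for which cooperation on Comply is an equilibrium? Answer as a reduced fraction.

With continuation probability p and discount β, the effective per-period discount factor is βp.
Grim-trigger IC: βp ≥ (30−18)/(30−10) = 3/5.
So p ≥ (3/5)/(2/3) = 9/10.

9/10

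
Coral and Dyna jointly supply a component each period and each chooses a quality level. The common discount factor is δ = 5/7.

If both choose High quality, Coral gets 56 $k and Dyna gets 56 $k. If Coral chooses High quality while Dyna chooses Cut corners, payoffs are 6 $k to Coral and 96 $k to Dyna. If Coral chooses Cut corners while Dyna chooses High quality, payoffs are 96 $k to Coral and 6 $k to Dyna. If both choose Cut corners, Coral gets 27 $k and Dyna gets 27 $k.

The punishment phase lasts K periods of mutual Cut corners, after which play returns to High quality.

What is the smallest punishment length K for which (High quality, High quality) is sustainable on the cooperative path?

3

No profitable deviation requires (56−27)(δ+…+δ^K) ≥ 96−56, i.e. δ+…+δ^K ≥ 40/29 ≈ 1.3793.
With δ = 5/7, the partial sums are K=1: 0.7143, K=2: 1.2245, K=3: 1.5889.
K = 3 is the first length at which the sum reaches 1.3793.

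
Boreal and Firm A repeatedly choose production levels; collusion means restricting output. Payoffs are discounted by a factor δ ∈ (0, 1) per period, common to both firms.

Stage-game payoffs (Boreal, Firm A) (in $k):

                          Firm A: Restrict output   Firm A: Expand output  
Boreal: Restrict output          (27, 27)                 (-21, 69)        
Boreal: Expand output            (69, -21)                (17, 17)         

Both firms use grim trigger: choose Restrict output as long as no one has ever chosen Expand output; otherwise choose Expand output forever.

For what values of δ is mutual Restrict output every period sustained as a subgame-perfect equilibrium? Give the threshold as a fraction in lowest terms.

21/26

Under grim trigger the critical discount factor is (T−C)/(T−P) with T = 69, C = 27, P = 17.
δ* = (69−27)/(69−17) = 42/52 = 21/26.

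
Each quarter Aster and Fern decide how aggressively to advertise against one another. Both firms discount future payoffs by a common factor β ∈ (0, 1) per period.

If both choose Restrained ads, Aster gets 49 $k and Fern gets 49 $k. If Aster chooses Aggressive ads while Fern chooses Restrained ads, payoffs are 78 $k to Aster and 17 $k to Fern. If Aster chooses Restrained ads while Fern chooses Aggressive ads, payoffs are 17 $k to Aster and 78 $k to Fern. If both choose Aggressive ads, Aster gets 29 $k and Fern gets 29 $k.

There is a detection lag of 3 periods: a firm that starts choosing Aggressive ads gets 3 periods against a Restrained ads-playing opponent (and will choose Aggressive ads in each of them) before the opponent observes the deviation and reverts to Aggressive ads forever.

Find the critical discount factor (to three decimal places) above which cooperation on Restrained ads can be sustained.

0.840

Deviating for the 3 undetected periods gains 78−49 = 29 per period over cooperation, then loses 49−29 = 20 per period forever once punishment starts.
Gain: 29(1 + β + … + β^2); loss: 20·β^3/(1−β).
No profitable deviation ⇔ 29(1−β^3) ≤ 20·β^3, i.e. β^3 ≥ 29/(29+20) = 29/49.
Hence β ≥ (29/49)^(1/3) ≈ 0.840.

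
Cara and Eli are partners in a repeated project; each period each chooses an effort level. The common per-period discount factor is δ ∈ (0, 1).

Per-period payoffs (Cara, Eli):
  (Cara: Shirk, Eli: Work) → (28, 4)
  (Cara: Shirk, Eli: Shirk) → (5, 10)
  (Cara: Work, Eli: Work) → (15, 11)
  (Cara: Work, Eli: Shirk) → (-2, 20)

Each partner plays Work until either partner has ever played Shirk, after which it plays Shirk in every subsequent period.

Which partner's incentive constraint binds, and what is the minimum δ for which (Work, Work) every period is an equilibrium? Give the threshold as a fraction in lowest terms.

For Cara: deviation gain 28−15 = 13, per-period punishment loss 15−5 = 10. IC gives δ ≥ 13/23.
For Eli: gain 9, loss 1 per period, so δ ≥ 9/10.
The tighter constraint is Eli's, so cooperation needs δ ≥ 9/10.

Eli; δ ≥ 9/10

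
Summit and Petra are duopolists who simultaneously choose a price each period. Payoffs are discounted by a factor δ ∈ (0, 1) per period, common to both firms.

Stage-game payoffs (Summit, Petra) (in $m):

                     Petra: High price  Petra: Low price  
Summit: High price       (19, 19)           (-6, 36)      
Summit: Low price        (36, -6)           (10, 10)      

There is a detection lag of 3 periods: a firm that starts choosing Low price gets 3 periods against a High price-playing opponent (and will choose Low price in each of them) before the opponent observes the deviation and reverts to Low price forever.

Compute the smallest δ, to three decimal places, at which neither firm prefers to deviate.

0.868

A deviator earns 36 for 3 periods, then 10 forever; cooperating earns 19 forever. Multiplying the IC by (1−δ):
19 ≥ 36(1−δ^3) + 10δ^3, so 26·δ^3 ≥ 17 and δ^3 ≥ 17/26.
δ ≥ (17/26)^(1/3) ≈ 0.868.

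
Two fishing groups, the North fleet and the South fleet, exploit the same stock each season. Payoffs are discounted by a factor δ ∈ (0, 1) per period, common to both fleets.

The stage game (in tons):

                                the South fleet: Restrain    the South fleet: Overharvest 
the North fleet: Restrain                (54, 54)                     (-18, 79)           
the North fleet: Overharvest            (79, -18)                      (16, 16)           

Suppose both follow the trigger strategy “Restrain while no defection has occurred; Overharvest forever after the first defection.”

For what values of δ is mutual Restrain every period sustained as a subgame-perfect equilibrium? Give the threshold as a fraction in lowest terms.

25/63

One-period gain from deviating is 79 − 54 = 25. The loss is 54 − 16 = 38 in every subsequent period, with present value 38·δ/(1−δ).
Deviation is unprofitable when 38·δ/(1−δ) ≥ 25, i.e. δ/(1−δ) ≥ 25/38.
Equivalently δ ≥ 25/(25+38) = 25/63.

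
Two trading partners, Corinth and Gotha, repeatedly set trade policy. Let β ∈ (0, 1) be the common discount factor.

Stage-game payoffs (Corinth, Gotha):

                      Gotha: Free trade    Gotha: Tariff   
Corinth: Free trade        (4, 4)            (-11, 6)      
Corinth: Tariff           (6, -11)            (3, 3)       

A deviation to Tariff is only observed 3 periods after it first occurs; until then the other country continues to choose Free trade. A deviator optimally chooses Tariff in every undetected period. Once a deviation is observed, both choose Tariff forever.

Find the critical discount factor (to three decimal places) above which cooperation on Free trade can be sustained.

Deviating for the 3 undetected periods gains 6−4 = 2 per period over cooperation, then loses 4−3 = 1 per period forever once punishment starts.
Gain: 2(1 + β + … + β^2); loss: 1·β^3/(1−β).
No profitable deviation ⇔ 2(1−β^3) ≤ 1·β^3, i.e. β^3 ≥ 2/(2+1) = 2/3.
Hence β ≥ (2/3)^(1/3) ≈ 0.874.

0.874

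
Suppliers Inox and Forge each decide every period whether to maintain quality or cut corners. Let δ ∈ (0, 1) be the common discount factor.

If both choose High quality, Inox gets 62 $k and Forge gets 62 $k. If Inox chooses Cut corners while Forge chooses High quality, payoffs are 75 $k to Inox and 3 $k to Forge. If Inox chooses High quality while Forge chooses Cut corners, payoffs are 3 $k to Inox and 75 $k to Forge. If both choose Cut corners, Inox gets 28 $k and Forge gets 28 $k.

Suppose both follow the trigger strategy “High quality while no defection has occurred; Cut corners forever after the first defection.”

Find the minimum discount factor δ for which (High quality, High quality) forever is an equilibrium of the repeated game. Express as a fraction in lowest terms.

13/47

Under grim trigger the critical discount factor is (T−C)/(T−P) with T = 75, C = 62, P = 28.
δ* = (75−62)/(75−28) = 13/47.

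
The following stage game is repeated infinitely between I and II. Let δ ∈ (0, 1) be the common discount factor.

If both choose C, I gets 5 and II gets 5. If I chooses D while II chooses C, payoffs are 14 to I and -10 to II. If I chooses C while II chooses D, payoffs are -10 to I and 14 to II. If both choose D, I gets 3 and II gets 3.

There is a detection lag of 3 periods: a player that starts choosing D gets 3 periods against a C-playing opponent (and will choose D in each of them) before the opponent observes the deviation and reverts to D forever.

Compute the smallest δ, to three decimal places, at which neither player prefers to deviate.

A deviator earns 14 for 3 periods, then 3 forever; cooperating earns 5 forever. Multiplying the IC by (1−δ):
5 ≥ 14(1−δ^3) + 3δ^3, so 11·δ^3 ≥ 9 and δ^3 ≥ 9/11.
δ ≥ (9/11)^(1/3) ≈ 0.935.

0.935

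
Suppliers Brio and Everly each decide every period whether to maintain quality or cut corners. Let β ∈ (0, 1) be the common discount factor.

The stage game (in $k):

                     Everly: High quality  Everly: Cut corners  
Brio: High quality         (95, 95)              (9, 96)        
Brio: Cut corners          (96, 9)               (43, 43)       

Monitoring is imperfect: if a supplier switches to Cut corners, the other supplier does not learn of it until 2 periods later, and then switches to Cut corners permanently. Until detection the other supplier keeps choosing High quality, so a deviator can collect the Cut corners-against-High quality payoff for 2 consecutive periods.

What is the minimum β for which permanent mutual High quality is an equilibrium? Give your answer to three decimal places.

0.137

A deviator earns 96 for 2 periods, then 43 forever; cooperating earns 95 forever. Multiplying the IC by (1−β):
95 ≥ 96(1−β^2) + 43β^2, so 53·β^2 ≥ 1 and β^2 ≥ 1/53.
β ≥ (1/53)^(1/2) ≈ 0.137.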